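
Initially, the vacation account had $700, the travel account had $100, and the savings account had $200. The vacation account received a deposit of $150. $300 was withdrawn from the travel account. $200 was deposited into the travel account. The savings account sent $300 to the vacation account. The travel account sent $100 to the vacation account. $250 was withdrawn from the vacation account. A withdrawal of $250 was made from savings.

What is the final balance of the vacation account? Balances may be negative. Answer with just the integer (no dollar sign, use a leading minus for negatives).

Answer: 1000

Derivation:
Tracking account balances step by step:
Start: vacation=700, travel=100, savings=200
Event 1 (deposit 150 to vacation): vacation: 700 + 150 = 850. Balances: vacation=850, travel=100, savings=200
Event 2 (withdraw 300 from travel): travel: 100 - 300 = -200. Balances: vacation=850, travel=-200, savings=200
Event 3 (deposit 200 to travel): travel: -200 + 200 = 0. Balances: vacation=850, travel=0, savings=200
Event 4 (transfer 300 savings -> vacation): savings: 200 - 300 = -100, vacation: 850 + 300 = 1150. Balances: vacation=1150, travel=0, savings=-100
Event 5 (transfer 100 travel -> vacation): travel: 0 - 100 = -100, vacation: 1150 + 100 = 1250. Balances: vacation=1250, travel=-100, savings=-100
Event 6 (withdraw 250 from vacation): vacation: 1250 - 250 = 1000. Balances: vacation=1000, travel=-100, savings=-100
Event 7 (withdraw 250 from savings): savings: -100 - 250 = -350. Balances: vacation=1000, travel=-100, savings=-350

Final balance of vacation: 1000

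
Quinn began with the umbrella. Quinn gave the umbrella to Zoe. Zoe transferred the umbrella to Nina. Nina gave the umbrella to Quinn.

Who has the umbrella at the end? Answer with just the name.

Answer: Quinn

Derivation:
Tracking the umbrella through each event:
Start: Quinn has the umbrella.
After event 1: Zoe has the umbrella.
After event 2: Nina has the umbrella.
After event 3: Quinn has the umbrella.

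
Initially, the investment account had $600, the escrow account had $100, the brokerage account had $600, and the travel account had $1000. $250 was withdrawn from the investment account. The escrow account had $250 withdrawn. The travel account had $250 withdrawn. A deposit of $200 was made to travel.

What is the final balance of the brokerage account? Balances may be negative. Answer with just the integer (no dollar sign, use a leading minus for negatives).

Tracking account balances step by step:
Start: investment=600, escrow=100, brokerage=600, travel=1000
Event 1 (withdraw 250 from investment): investment: 600 - 250 = 350. Balances: investment=350, escrow=100, brokerage=600, travel=1000
Event 2 (withdraw 250 from escrow): escrow: 100 - 250 = -150. Balances: investment=350, escrow=-150, brokerage=600, travel=1000
Event 3 (withdraw 250 from travel): travel: 1000 - 250 = 750. Balances: investment=350, escrow=-150, brokerage=600, travel=750
Event 4 (deposit 200 to travel): travel: 750 + 200 = 950. Balances: investment=350, escrow=-150, brokerage=600, travel=950

Final balance of brokerage: 600

Answer: 600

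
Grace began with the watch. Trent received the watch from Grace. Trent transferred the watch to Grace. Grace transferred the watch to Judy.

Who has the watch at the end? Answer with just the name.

Answer: Judy

Derivation:
Tracking the watch through each event:
Start: Grace has the watch.
After event 1: Trent has the watch.
After event 2: Grace has the watch.
After event 3: Judy has the watch.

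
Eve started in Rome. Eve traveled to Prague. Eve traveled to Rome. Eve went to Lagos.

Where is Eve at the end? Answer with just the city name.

Tracking Eve's location:
Start: Eve is in Rome.
After move 1: Rome -> Prague. Eve is in Prague.
After move 2: Prague -> Rome. Eve is in Rome.
After move 3: Rome -> Lagos. Eve is in Lagos.

Answer: Lagos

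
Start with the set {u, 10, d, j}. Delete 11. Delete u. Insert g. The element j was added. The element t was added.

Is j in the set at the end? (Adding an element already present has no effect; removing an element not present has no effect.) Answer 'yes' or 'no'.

Answer: yes

Derivation:
Tracking the set through each operation:
Start: {10, d, j, u}
Event 1 (remove 11): not present, no change. Set: {10, d, j, u}
Event 2 (remove u): removed. Set: {10, d, j}
Event 3 (add g): added. Set: {10, d, g, j}
Event 4 (add j): already present, no change. Set: {10, d, g, j}
Event 5 (add t): added. Set: {10, d, g, j, t}

Final set: {10, d, g, j, t} (size 5)
j is in the final set.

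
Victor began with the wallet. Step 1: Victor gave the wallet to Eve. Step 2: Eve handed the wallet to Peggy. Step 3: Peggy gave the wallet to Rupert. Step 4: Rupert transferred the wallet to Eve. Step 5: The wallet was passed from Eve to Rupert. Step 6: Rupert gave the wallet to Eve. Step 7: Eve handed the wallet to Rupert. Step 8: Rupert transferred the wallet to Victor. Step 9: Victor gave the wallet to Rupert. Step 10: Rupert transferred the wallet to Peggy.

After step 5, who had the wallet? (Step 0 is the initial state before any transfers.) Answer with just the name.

Answer: Rupert

Derivation:
Tracking the wallet holder through step 5:
After step 0 (start): Victor
After step 1: Eve
After step 2: Peggy
After step 3: Rupert
After step 4: Eve
After step 5: Rupert

At step 5, the holder is Rupert.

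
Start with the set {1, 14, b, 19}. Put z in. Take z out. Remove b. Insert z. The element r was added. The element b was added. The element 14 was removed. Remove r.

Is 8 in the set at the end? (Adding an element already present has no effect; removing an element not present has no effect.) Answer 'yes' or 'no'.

Tracking the set through each operation:
Start: {1, 14, 19, b}
Event 1 (add z): added. Set: {1, 14, 19, b, z}
Event 2 (remove z): removed. Set: {1, 14, 19, b}
Event 3 (remove b): removed. Set: {1, 14, 19}
Event 4 (add z): added. Set: {1, 14, 19, z}
Event 5 (add r): added. Set: {1, 14, 19, r, z}
Event 6 (add b): added. Set: {1, 14, 19, b, r, z}
Event 7 (remove 14): removed. Set: {1, 19, b, r, z}
Event 8 (remove r): removed. Set: {1, 19, b, z}

Final set: {1, 19, b, z} (size 4)
8 is NOT in the final set.

Answer: no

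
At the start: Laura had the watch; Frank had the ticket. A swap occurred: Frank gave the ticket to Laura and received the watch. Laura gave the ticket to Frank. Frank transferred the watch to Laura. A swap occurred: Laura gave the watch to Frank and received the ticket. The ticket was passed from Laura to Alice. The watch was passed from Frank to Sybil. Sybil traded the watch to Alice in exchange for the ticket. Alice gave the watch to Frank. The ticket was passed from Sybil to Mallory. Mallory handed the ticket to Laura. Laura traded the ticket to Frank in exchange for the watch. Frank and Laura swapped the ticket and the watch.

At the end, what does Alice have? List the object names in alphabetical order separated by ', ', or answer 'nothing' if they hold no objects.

Answer: nothing

Derivation:
Tracking all object holders:
Start: watch:Laura, ticket:Frank
Event 1 (swap ticket<->watch: now ticket:Laura, watch:Frank). State: watch:Frank, ticket:Laura
Event 2 (give ticket: Laura -> Frank). State: watch:Frank, ticket:Frank
Event 3 (give watch: Frank -> Laura). State: watch:Laura, ticket:Frank
Event 4 (swap watch<->ticket: now watch:Frank, ticket:Laura). State: watch:Frank, ticket:Laura
Event 5 (give ticket: Laura -> Alice). State: watch:Frank, ticket:Alice
Event 6 (give watch: Frank -> Sybil). State: watch:Sybil, ticket:Alice
Event 7 (swap watch<->ticket: now watch:Alice, ticket:Sybil). State: watch:Alice, ticket:Sybil
Event 8 (give watch: Alice -> Frank). State: watch:Frank, ticket:Sybil
Event 9 (give ticket: Sybil -> Mallory). State: watch:Frank, ticket:Mallory
Event 10 (give ticket: Mallory -> Laura). State: watch:Frank, ticket:Laura
Event 11 (swap ticket<->watch: now ticket:Frank, watch:Laura). State: watch:Laura, ticket:Frank
Event 12 (swap ticket<->watch: now ticket:Laura, watch:Frank). State: watch:Frank, ticket:Laura

Final state: watch:Frank, ticket:Laura
Alice holds: (nothing).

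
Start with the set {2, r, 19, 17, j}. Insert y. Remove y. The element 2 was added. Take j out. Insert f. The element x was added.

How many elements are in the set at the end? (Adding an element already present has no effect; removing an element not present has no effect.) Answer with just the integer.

Answer: 6

Derivation:
Tracking the set through each operation:
Start: {17, 19, 2, j, r}
Event 1 (add y): added. Set: {17, 19, 2, j, r, y}
Event 2 (remove y): removed. Set: {17, 19, 2, j, r}
Event 3 (add 2): already present, no change. Set: {17, 19, 2, j, r}
Event 4 (remove j): removed. Set: {17, 19, 2, r}
Event 5 (add f): added. Set: {17, 19, 2, f, r}
Event 6 (add x): added. Set: {17, 19, 2, f, r, x}

Final set: {17, 19, 2, f, r, x} (size 6)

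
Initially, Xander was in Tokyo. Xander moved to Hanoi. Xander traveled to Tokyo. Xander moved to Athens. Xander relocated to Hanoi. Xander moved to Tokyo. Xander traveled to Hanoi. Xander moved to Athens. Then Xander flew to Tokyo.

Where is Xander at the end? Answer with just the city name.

Tracking Xander's location:
Start: Xander is in Tokyo.
After move 1: Tokyo -> Hanoi. Xander is in Hanoi.
After move 2: Hanoi -> Tokyo. Xander is in Tokyo.
After move 3: Tokyo -> Athens. Xander is in Athens.
After move 4: Athens -> Hanoi. Xander is in Hanoi.
After move 5: Hanoi -> Tokyo. Xander is in Tokyo.
After move 6: Tokyo -> Hanoi. Xander is in Hanoi.
After move 7: Hanoi -> Athens. Xander is in Athens.
After move 8: Athens -> Tokyo. Xander is in Tokyo.

Answer: Tokyo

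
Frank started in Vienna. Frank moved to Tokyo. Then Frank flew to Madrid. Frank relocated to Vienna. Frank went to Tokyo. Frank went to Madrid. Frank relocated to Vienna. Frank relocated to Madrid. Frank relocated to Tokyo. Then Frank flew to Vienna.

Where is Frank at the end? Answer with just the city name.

Tracking Frank's location:
Start: Frank is in Vienna.
After move 1: Vienna -> Tokyo. Frank is in Tokyo.
After move 2: Tokyo -> Madrid. Frank is in Madrid.
After move 3: Madrid -> Vienna. Frank is in Vienna.
After move 4: Vienna -> Tokyo. Frank is in Tokyo.
After move 5: Tokyo -> Madrid. Frank is in Madrid.
After move 6: Madrid -> Vienna. Frank is in Vienna.
After move 7: Vienna -> Madrid. Frank is in Madrid.
After move 8: Madrid -> Tokyo. Frank is in Tokyo.
After move 9: Tokyo -> Vienna. Frank is in Vienna.

Answer: Vienna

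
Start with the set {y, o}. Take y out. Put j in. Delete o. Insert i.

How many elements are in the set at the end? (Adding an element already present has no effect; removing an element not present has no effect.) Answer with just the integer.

Answer: 2

Derivation:
Tracking the set through each operation:
Start: {o, y}
Event 1 (remove y): removed. Set: {o}
Event 2 (add j): added. Set: {j, o}
Event 3 (remove o): removed. Set: {j}
Event 4 (add i): added. Set: {i, j}

Final set: {i, j} (size 2)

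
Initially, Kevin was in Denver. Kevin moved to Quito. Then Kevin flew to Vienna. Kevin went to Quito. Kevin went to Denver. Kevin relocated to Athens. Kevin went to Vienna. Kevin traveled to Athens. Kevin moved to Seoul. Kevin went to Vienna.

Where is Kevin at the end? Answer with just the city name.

Tracking Kevin's location:
Start: Kevin is in Denver.
After move 1: Denver -> Quito. Kevin is in Quito.
After move 2: Quito -> Vienna. Kevin is in Vienna.
After move 3: Vienna -> Quito. Kevin is in Quito.
After move 4: Quito -> Denver. Kevin is in Denver.
After move 5: Denver -> Athens. Kevin is in Athens.
After move 6: Athens -> Vienna. Kevin is in Vienna.
After move 7: Vienna -> Athens. Kevin is in Athens.
After move 8: Athens -> Seoul. Kevin is in Seoul.
After move 9: Seoul -> Vienna. Kevin is in Vienna.

Answer: Vienna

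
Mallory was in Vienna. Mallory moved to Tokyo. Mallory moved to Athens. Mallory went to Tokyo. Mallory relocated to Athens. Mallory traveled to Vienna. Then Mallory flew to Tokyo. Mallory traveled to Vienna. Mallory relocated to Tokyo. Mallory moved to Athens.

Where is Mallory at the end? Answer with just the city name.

Tracking Mallory's location:
Start: Mallory is in Vienna.
After move 1: Vienna -> Tokyo. Mallory is in Tokyo.
After move 2: Tokyo -> Athens. Mallory is in Athens.
After move 3: Athens -> Tokyo. Mallory is in Tokyo.
After move 4: Tokyo -> Athens. Mallory is in Athens.
After move 5: Athens -> Vienna. Mallory is in Vienna.
After move 6: Vienna -> Tokyo. Mallory is in Tokyo.
After move 7: Tokyo -> Vienna. Mallory is in Vienna.
After move 8: Vienna -> Tokyo. Mallory is in Tokyo.
After move 9: Tokyo -> Athens. Mallory is in Athens.

Answer: Athens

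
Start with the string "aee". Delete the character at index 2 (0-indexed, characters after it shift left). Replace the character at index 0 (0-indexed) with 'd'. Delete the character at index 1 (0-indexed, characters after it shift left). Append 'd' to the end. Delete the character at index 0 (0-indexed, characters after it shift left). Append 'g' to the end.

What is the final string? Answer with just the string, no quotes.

Applying each edit step by step:
Start: "aee"
Op 1 (delete idx 2 = 'e'): "aee" -> "ae"
Op 2 (replace idx 0: 'a' -> 'd'): "ae" -> "de"
Op 3 (delete idx 1 = 'e'): "de" -> "d"
Op 4 (append 'd'): "d" -> "dd"
Op 5 (delete idx 0 = 'd'): "dd" -> "d"
Op 6 (append 'g'): "d" -> "dg"

Answer: dg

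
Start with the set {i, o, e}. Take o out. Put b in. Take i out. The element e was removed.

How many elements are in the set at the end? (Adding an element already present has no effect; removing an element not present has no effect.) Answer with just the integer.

Tracking the set through each operation:
Start: {e, i, o}
Event 1 (remove o): removed. Set: {e, i}
Event 2 (add b): added. Set: {b, e, i}
Event 3 (remove i): removed. Set: {b, e}
Event 4 (remove e): removed. Set: {b}

Final set: {b} (size 1)

Answer: 1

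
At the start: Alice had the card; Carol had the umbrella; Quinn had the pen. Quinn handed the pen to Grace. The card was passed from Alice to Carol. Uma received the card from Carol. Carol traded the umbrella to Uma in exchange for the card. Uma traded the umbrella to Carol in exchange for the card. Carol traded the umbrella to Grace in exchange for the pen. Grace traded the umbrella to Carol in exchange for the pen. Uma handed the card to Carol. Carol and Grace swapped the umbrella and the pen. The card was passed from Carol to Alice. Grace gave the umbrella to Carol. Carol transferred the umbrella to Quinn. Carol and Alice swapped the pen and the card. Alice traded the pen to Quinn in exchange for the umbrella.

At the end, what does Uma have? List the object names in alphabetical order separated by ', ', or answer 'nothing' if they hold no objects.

Tracking all object holders:
Start: card:Alice, umbrella:Carol, pen:Quinn
Event 1 (give pen: Quinn -> Grace). State: card:Alice, umbrella:Carol, pen:Grace
Event 2 (give card: Alice -> Carol). State: card:Carol, umbrella:Carol, pen:Grace
Event 3 (give card: Carol -> Uma). State: card:Uma, umbrella:Carol, pen:Grace
Event 4 (swap umbrella<->card: now umbrella:Uma, card:Carol). State: card:Carol, umbrella:Uma, pen:Grace
Event 5 (swap umbrella<->card: now umbrella:Carol, card:Uma). State: card:Uma, umbrella:Carol, pen:Grace
Event 6 (swap umbrella<->pen: now umbrella:Grace, pen:Carol). State: card:Uma, umbrella:Grace, pen:Carol
Event 7 (swap umbrella<->pen: now umbrella:Carol, pen:Grace). State: card:Uma, umbrella:Carol, pen:Grace
Event 8 (give card: Uma -> Carol). State: card:Carol, umbrella:Carol, pen:Grace
Event 9 (swap umbrella<->pen: now umbrella:Grace, pen:Carol). State: card:Carol, umbrella:Grace, pen:Carol
Event 10 (give card: Carol -> Alice). State: card:Alice, umbrella:Grace, pen:Carol
Event 11 (give umbrella: Grace -> Carol). State: card:Alice, umbrella:Carol, pen:Carol
Event 12 (give umbrella: Carol -> Quinn). State: card:Alice, umbrella:Quinn, pen:Carol
Event 13 (swap pen<->card: now pen:Alice, card:Carol). State: card:Carol, umbrella:Quinn, pen:Alice
Event 14 (swap pen<->umbrella: now pen:Quinn, umbrella:Alice). State: card:Carol, umbrella:Alice, pen:Quinn

Final state: card:Carol, umbrella:Alice, pen:Quinn
Uma holds: (nothing).

Answer: nothing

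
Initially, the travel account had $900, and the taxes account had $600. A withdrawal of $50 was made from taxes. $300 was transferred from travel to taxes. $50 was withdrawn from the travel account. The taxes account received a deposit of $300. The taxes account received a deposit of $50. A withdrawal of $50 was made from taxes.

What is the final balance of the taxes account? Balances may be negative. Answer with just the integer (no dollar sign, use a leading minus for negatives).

Answer: 1150

Derivation:
Tracking account balances step by step:
Start: travel=900, taxes=600
Event 1 (withdraw 50 from taxes): taxes: 600 - 50 = 550. Balances: travel=900, taxes=550
Event 2 (transfer 300 travel -> taxes): travel: 900 - 300 = 600, taxes: 550 + 300 = 850. Balances: travel=600, taxes=850
Event 3 (withdraw 50 from travel): travel: 600 - 50 = 550. Balances: travel=550, taxes=850
Event 4 (deposit 300 to taxes): taxes: 850 + 300 = 1150. Balances: travel=550, taxes=1150
Event 5 (deposit 50 to taxes): taxes: 1150 + 50 = 1200. Balances: travel=550, taxes=1200
Event 6 (withdraw 50 from taxes): taxes: 1200 - 50 = 1150. Balances: travel=550, taxes=1150

Final balance of taxes: 1150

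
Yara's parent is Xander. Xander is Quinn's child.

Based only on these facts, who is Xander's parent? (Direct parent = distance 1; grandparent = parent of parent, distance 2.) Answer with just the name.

Answer: Quinn

Derivation:
Reconstructing the parent chain from the given facts:
  Quinn -> Xander -> Yara
(each arrow means 'parent of the next')
Positions in the chain (0 = top):
  position of Quinn: 0
  position of Xander: 1
  position of Yara: 2

Xander is at position 1; the parent is 1 step up the chain, i.e. position 0: Quinn.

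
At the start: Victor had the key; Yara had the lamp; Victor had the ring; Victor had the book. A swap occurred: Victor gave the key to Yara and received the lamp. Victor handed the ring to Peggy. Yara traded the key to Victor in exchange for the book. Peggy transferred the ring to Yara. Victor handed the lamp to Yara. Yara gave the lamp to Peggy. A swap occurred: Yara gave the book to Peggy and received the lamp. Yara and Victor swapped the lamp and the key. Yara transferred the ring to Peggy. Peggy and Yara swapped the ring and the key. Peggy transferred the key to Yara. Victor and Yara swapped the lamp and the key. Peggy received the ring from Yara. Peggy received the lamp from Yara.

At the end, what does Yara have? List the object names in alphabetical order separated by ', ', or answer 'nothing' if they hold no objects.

Tracking all object holders:
Start: key:Victor, lamp:Yara, ring:Victor, book:Victor
Event 1 (swap key<->lamp: now key:Yara, lamp:Victor). State: key:Yara, lamp:Victor, ring:Victor, book:Victor
Event 2 (give ring: Victor -> Peggy). State: key:Yara, lamp:Victor, ring:Peggy, book:Victor
Event 3 (swap key<->book: now key:Victor, book:Yara). State: key:Victor, lamp:Victor, ring:Peggy, book:Yara
Event 4 (give ring: Peggy -> Yara). State: key:Victor, lamp:Victor, ring:Yara, book:Yara
Event 5 (give lamp: Victor -> Yara). State: key:Victor, lamp:Yara, ring:Yara, book:Yara
Event 6 (give lamp: Yara -> Peggy). State: key:Victor, lamp:Peggy, ring:Yara, book:Yara
Event 7 (swap book<->lamp: now book:Peggy, lamp:Yara). State: key:Victor, lamp:Yara, ring:Yara, book:Peggy
Event 8 (swap lamp<->key: now lamp:Victor, key:Yara). State: key:Yara, lamp:Victor, ring:Yara, book:Peggy
Event 9 (give ring: Yara -> Peggy). State: key:Yara, lamp:Victor, ring:Peggy, book:Peggy
Event 10 (swap ring<->key: now ring:Yara, key:Peggy). State: key:Peggy, lamp:Victor, ring:Yara, book:Peggy
Event 11 (give key: Peggy -> Yara). State: key:Yara, lamp:Victor, ring:Yara, book:Peggy
Event 12 (swap lamp<->key: now lamp:Yara, key:Victor). State: key:Victor, lamp:Yara, ring:Yara, book:Peggy
Event 13 (give ring: Yara -> Peggy). State: key:Victor, lamp:Yara, ring:Peggy, book:Peggy
Event 14 (give lamp: Yara -> Peggy). State: key:Victor, lamp:Peggy, ring:Peggy, book:Peggy

Final state: key:Victor, lamp:Peggy, ring:Peggy, book:Peggy
Yara holds: (nothing).

Answer: nothing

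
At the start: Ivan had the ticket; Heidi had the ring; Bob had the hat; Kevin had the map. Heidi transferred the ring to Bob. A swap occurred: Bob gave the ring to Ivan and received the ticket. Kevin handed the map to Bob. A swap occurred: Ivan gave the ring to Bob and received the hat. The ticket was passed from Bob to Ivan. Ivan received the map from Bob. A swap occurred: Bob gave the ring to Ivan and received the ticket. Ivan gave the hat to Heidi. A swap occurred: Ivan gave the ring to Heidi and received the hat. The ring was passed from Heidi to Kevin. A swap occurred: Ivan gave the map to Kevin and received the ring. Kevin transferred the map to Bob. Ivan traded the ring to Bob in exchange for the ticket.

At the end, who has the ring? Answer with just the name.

Tracking all object holders:
Start: ticket:Ivan, ring:Heidi, hat:Bob, map:Kevin
Event 1 (give ring: Heidi -> Bob). State: ticket:Ivan, ring:Bob, hat:Bob, map:Kevin
Event 2 (swap ring<->ticket: now ring:Ivan, ticket:Bob). State: ticket:Bob, ring:Ivan, hat:Bob, map:Kevin
Event 3 (give map: Kevin -> Bob). State: ticket:Bob, ring:Ivan, hat:Bob, map:Bob
Event 4 (swap ring<->hat: now ring:Bob, hat:Ivan). State: ticket:Bob, ring:Bob, hat:Ivan, map:Bob
Event 5 (give ticket: Bob -> Ivan). State: ticket:Ivan, ring:Bob, hat:Ivan, map:Bob
Event 6 (give map: Bob -> Ivan). State: ticket:Ivan, ring:Bob, hat:Ivan, map:Ivan
Event 7 (swap ring<->ticket: now ring:Ivan, ticket:Bob). State: ticket:Bob, ring:Ivan, hat:Ivan, map:Ivan
Event 8 (give hat: Ivan -> Heidi). State: ticket:Bob, ring:Ivan, hat:Heidi, map:Ivan
Event 9 (swap ring<->hat: now ring:Heidi, hat:Ivan). State: ticket:Bob, ring:Heidi, hat:Ivan, map:Ivan
Event 10 (give ring: Heidi -> Kevin). State: ticket:Bob, ring:Kevin, hat:Ivan, map:Ivan
Event 11 (swap map<->ring: now map:Kevin, ring:Ivan). State: ticket:Bob, ring:Ivan, hat:Ivan, map:Kevin
Event 12 (give map: Kevin -> Bob). State: ticket:Bob, ring:Ivan, hat:Ivan, map:Bob
Event 13 (swap ring<->ticket: now ring:Bob, ticket:Ivan). State: ticket:Ivan, ring:Bob, hat:Ivan, map:Bob

Final state: ticket:Ivan, ring:Bob, hat:Ivan, map:Bob
The ring is held by Bob.

Answer: Bob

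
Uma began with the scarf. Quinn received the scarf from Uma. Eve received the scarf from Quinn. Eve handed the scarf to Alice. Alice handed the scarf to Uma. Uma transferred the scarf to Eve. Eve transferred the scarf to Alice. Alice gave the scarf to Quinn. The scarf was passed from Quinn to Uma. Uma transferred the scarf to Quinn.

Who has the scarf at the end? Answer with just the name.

Tracking the scarf through each event:
Start: Uma has the scarf.
After event 1: Quinn has the scarf.
After event 2: Eve has the scarf.
After event 3: Alice has the scarf.
After event 4: Uma has the scarf.
After event 5: Eve has the scarf.
After event 6: Alice has the scarf.
After event 7: Quinn has the scarf.
After event 8: Uma has the scarf.
After event 9: Quinn has the scarf.

Answer: Quinn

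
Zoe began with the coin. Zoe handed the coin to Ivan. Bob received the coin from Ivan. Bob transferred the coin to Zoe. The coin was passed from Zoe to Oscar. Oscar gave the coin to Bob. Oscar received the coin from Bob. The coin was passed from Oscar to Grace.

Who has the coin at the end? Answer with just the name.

Answer: Grace

Derivation:
Tracking the coin through each event:
Start: Zoe has the coin.
After event 1: Ivan has the coin.
After event 2: Bob has the coin.
After event 3: Zoe has the coin.
After event 4: Oscar has the coin.
After event 5: Bob has the coin.
After event 6: Oscar has the coin.
After event 7: Grace has the coin.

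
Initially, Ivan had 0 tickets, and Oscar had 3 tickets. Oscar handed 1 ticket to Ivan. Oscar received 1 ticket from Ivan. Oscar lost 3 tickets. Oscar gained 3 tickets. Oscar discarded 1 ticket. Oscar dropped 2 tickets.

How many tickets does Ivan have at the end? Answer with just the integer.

Answer: 0

Derivation:
Tracking counts step by step:
Start: Ivan=0, Oscar=3
Event 1 (Oscar -> Ivan, 1): Oscar: 3 -> 2, Ivan: 0 -> 1. State: Ivan=1, Oscar=2
Event 2 (Ivan -> Oscar, 1): Ivan: 1 -> 0, Oscar: 2 -> 3. State: Ivan=0, Oscar=3
Event 3 (Oscar -3): Oscar: 3 -> 0. State: Ivan=0, Oscar=0
Event 4 (Oscar +3): Oscar: 0 -> 3. State: Ivan=0, Oscar=3
Event 5 (Oscar -1): Oscar: 3 -> 2. State: Ivan=0, Oscar=2
Event 6 (Oscar -2): Oscar: 2 -> 0. State: Ivan=0, Oscar=0

Ivan's final count: 0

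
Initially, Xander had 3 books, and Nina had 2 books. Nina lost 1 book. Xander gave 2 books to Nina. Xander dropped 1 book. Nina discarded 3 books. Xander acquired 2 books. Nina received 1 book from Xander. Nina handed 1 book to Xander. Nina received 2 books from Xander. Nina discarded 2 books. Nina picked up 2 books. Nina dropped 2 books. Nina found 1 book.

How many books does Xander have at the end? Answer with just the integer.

Answer: 0

Derivation:
Tracking counts step by step:
Start: Xander=3, Nina=2
Event 1 (Nina -1): Nina: 2 -> 1. State: Xander=3, Nina=1
Event 2 (Xander -> Nina, 2): Xander: 3 -> 1, Nina: 1 -> 3. State: Xander=1, Nina=3
Event 3 (Xander -1): Xander: 1 -> 0. State: Xander=0, Nina=3
Event 4 (Nina -3): Nina: 3 -> 0. State: Xander=0, Nina=0
Event 5 (Xander +2): Xander: 0 -> 2. State: Xander=2, Nina=0
Event 6 (Xander -> Nina, 1): Xander: 2 -> 1, Nina: 0 -> 1. State: Xander=1, Nina=1
Event 7 (Nina -> Xander, 1): Nina: 1 -> 0, Xander: 1 -> 2. State: Xander=2, Nina=0
Event 8 (Xander -> Nina, 2): Xander: 2 -> 0, Nina: 0 -> 2. State: Xander=0, Nina=2
Event 9 (Nina -2): Nina: 2 -> 0. State: Xander=0, Nina=0
Event 10 (Nina +2): Nina: 0 -> 2. State: Xander=0, Nina=2
Event 11 (Nina -2): Nina: 2 -> 0. State: Xander=0, Nina=0
Event 12 (Nina +1): Nina: 0 -> 1. State: Xander=0, Nina=1

Xander's final count: 0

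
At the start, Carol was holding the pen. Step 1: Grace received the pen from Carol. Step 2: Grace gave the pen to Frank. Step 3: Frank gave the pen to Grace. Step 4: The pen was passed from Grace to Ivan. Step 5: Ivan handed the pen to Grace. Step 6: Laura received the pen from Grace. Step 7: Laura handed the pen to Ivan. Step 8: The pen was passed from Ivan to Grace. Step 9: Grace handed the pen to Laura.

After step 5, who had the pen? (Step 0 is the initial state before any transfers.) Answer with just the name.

Tracking the pen holder through step 5:
After step 0 (start): Carol
After step 1: Grace
After step 2: Frank
After step 3: Grace
After step 4: Ivan
After step 5: Grace

At step 5, the holder is Grace.

Answer: Grace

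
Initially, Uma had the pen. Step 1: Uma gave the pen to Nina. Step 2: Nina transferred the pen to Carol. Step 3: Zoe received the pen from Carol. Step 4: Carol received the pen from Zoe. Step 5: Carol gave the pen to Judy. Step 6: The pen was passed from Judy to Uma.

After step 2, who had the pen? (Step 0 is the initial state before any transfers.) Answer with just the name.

Answer: Carol

Derivation:
Tracking the pen holder through step 2:
After step 0 (start): Uma
After step 1: Nina
After step 2: Carol

At step 2, the holder is Carol.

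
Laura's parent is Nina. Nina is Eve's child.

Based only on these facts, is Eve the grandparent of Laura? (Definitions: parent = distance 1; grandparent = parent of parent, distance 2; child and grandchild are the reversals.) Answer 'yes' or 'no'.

Answer: yes

Derivation:
Reconstructing the parent chain from the given facts:
  Eve -> Nina -> Laura
(each arrow means 'parent of the next')
Positions in the chain (0 = top):
  position of Eve: 0
  position of Nina: 1
  position of Laura: 2

Eve is at position 0, Laura is at position 2; signed distance (j - i) = 2.
'grandparent' requires j - i = 2. Actual distance is 2, so the relation HOLDS.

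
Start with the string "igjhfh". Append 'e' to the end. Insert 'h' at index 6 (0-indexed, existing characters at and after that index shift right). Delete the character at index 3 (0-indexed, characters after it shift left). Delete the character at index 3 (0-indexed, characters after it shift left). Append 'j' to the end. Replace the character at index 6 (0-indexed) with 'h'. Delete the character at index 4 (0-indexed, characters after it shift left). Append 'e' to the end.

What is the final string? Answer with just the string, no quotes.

Answer: igjhehe

Derivation:
Applying each edit step by step:
Start: "igjhfh"
Op 1 (append 'e'): "igjhfh" -> "igjhfhe"
Op 2 (insert 'h' at idx 6): "igjhfhe" -> "igjhfhhe"
Op 3 (delete idx 3 = 'h'): "igjhfhhe" -> "igjfhhe"
Op 4 (delete idx 3 = 'f'): "igjfhhe" -> "igjhhe"
Op 5 (append 'j'): "igjhhe" -> "igjhhej"
Op 6 (replace idx 6: 'j' -> 'h'): "igjhhej" -> "igjhheh"
Op 7 (delete idx 4 = 'h'): "igjhheh" -> "igjheh"
Op 8 (append 'e'): "igjheh" -> "igjhehe"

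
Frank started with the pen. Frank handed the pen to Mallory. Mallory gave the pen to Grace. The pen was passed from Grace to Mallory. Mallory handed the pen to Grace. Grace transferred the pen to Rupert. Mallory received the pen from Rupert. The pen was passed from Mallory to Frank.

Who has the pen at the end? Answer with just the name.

Tracking the pen through each event:
Start: Frank has the pen.
After event 1: Mallory has the pen.
After event 2: Grace has the pen.
After event 3: Mallory has the pen.
After event 4: Grace has the pen.
After event 5: Rupert has the pen.
After event 6: Mallory has the pen.
After event 7: Frank has the pen.

Answer: Frank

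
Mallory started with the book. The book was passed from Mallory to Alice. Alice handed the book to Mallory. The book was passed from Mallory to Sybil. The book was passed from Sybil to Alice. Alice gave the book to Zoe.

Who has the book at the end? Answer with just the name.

Tracking the book through each event:
Start: Mallory has the book.
After event 1: Alice has the book.
After event 2: Mallory has the book.
After event 3: Sybil has the book.
After event 4: Alice has the book.
After event 5: Zoe has the book.

Answer: Zoe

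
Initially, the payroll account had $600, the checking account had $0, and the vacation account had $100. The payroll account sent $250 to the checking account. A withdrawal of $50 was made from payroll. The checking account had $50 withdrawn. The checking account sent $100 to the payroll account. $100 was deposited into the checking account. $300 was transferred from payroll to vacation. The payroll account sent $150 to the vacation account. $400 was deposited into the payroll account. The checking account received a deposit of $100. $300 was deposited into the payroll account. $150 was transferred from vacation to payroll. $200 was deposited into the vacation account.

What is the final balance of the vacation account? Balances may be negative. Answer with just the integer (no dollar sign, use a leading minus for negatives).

Answer: 600

Derivation:
Tracking account balances step by step:
Start: payroll=600, checking=0, vacation=100
Event 1 (transfer 250 payroll -> checking): payroll: 600 - 250 = 350, checking: 0 + 250 = 250. Balances: payroll=350, checking=250, vacation=100
Event 2 (withdraw 50 from payroll): payroll: 350 - 50 = 300. Balances: payroll=300, checking=250, vacation=100
Event 3 (withdraw 50 from checking): checking: 250 - 50 = 200. Balances: payroll=300, checking=200, vacation=100
Event 4 (transfer 100 checking -> payroll): checking: 200 - 100 = 100, payroll: 300 + 100 = 400. Balances: payroll=400, checking=100, vacation=100
Event 5 (deposit 100 to checking): checking: 100 + 100 = 200. Balances: payroll=400, checking=200, vacation=100
Event 6 (transfer 300 payroll -> vacation): payroll: 400 - 300 = 100, vacation: 100 + 300 = 400. Balances: payroll=100, checking=200, vacation=400
Event 7 (transfer 150 payroll -> vacation): payroll: 100 - 150 = -50, vacation: 400 + 150 = 550. Balances: payroll=-50, checking=200, vacation=550
Event 8 (deposit 400 to payroll): payroll: -50 + 400 = 350. Balances: payroll=350, checking=200, vacation=550
Event 9 (deposit 100 to checking): checking: 200 + 100 = 300. Balances: payroll=350, checking=300, vacation=550
Event 10 (deposit 300 to payroll): payroll: 350 + 300 = 650. Balances: payroll=650, checking=300, vacation=550
Event 11 (transfer 150 vacation -> payroll): vacation: 550 - 150 = 400, payroll: 650 + 150 = 800. Balances: payroll=800, checking=300, vacation=400
Event 12 (deposit 200 to vacation): vacation: 400 + 200 = 600. Balances: payroll=800, checking=300, vacation=600

Final balance of vacation: 600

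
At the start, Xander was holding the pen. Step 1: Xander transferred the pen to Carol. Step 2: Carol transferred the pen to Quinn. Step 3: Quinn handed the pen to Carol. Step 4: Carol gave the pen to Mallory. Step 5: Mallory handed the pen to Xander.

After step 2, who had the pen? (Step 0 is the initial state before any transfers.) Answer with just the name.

Tracking the pen holder through step 2:
After step 0 (start): Xander
After step 1: Carol
After step 2: Quinn

At step 2, the holder is Quinn.

Answer: Quinn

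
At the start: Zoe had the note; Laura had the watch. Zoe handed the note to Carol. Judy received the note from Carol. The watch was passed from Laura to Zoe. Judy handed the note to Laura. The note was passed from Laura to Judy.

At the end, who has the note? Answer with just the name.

Tracking all object holders:
Start: note:Zoe, watch:Laura
Event 1 (give note: Zoe -> Carol). State: note:Carol, watch:Laura
Event 2 (give note: Carol -> Judy). State: note:Judy, watch:Laura
Event 3 (give watch: Laura -> Zoe). State: note:Judy, watch:Zoe
Event 4 (give note: Judy -> Laura). State: note:Laura, watch:Zoe
Event 5 (give note: Laura -> Judy). State: note:Judy, watch:Zoe

Final state: note:Judy, watch:Zoe
The note is held by Judy.

Answer: Judy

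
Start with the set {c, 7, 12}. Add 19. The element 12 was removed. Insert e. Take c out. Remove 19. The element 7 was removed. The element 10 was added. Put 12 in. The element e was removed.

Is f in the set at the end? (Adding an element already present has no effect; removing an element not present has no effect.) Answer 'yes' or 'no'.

Tracking the set through each operation:
Start: {12, 7, c}
Event 1 (add 19): added. Set: {12, 19, 7, c}
Event 2 (remove 12): removed. Set: {19, 7, c}
Event 3 (add e): added. Set: {19, 7, c, e}
Event 4 (remove c): removed. Set: {19, 7, e}
Event 5 (remove 19): removed. Set: {7, e}
Event 6 (remove 7): removed. Set: {e}
Event 7 (add 10): added. Set: {10, e}
Event 8 (add 12): added. Set: {10, 12, e}
Event 9 (remove e): removed. Set: {10, 12}

Final set: {10, 12} (size 2)
f is NOT in the final set.

Answer: no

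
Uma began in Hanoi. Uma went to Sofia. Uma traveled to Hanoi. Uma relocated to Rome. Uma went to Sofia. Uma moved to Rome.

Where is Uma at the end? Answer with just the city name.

Answer: Rome

Derivation:
Tracking Uma's location:
Start: Uma is in Hanoi.
After move 1: Hanoi -> Sofia. Uma is in Sofia.
After move 2: Sofia -> Hanoi. Uma is in Hanoi.
After move 3: Hanoi -> Rome. Uma is in Rome.
After move 4: Rome -> Sofia. Uma is in Sofia.
After move 5: Sofia -> Rome. Uma is in Rome.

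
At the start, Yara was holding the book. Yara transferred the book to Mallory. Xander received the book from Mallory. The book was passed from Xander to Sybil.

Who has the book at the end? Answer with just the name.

Answer: Sybil

Derivation:
Tracking the book through each event:
Start: Yara has the book.
After event 1: Mallory has the book.
After event 2: Xander has the book.
After event 3: Sybil has the book.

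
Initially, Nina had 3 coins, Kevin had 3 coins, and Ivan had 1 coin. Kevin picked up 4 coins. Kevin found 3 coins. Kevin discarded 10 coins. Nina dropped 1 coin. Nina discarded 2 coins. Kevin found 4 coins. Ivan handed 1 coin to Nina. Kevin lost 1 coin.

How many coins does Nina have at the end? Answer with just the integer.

Answer: 1

Derivation:
Tracking counts step by step:
Start: Nina=3, Kevin=3, Ivan=1
Event 1 (Kevin +4): Kevin: 3 -> 7. State: Nina=3, Kevin=7, Ivan=1
Event 2 (Kevin +3): Kevin: 7 -> 10. State: Nina=3, Kevin=10, Ivan=1
Event 3 (Kevin -10): Kevin: 10 -> 0. State: Nina=3, Kevin=0, Ivan=1
Event 4 (Nina -1): Nina: 3 -> 2. State: Nina=2, Kevin=0, Ivan=1
Event 5 (Nina -2): Nina: 2 -> 0. State: Nina=0, Kevin=0, Ivan=1
Event 6 (Kevin +4): Kevin: 0 -> 4. State: Nina=0, Kevin=4, Ivan=1
Event 7 (Ivan -> Nina, 1): Ivan: 1 -> 0, Nina: 0 -> 1. State: Nina=1, Kevin=4, Ivan=0
Event 8 (Kevin -1): Kevin: 4 -> 3. State: Nina=1, Kevin=3, Ivan=0

Nina's final count: 1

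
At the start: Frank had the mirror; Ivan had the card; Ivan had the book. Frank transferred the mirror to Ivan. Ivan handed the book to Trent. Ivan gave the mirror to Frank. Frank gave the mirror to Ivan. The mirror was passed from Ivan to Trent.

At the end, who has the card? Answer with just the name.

Answer: Ivan

Derivation:
Tracking all object holders:
Start: mirror:Frank, card:Ivan, book:Ivan
Event 1 (give mirror: Frank -> Ivan). State: mirror:Ivan, card:Ivan, book:Ivan
Event 2 (give book: Ivan -> Trent). State: mirror:Ivan, card:Ivan, book:Trent
Event 3 (give mirror: Ivan -> Frank). State: mirror:Frank, card:Ivan, book:Trent
Event 4 (give mirror: Frank -> Ivan). State: mirror:Ivan, card:Ivan, book:Trent
Event 5 (give mirror: Ivan -> Trent). State: mirror:Trent, card:Ivan, book:Trent

Final state: mirror:Trent, card:Ivan, book:Trent
The card is held by Ivan.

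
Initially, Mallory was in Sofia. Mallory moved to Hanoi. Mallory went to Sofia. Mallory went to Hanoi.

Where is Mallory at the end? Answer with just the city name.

Tracking Mallory's location:
Start: Mallory is in Sofia.
After move 1: Sofia -> Hanoi. Mallory is in Hanoi.
After move 2: Hanoi -> Sofia. Mallory is in Sofia.
After move 3: Sofia -> Hanoi. Mallory is in Hanoi.

Answer: Hanoi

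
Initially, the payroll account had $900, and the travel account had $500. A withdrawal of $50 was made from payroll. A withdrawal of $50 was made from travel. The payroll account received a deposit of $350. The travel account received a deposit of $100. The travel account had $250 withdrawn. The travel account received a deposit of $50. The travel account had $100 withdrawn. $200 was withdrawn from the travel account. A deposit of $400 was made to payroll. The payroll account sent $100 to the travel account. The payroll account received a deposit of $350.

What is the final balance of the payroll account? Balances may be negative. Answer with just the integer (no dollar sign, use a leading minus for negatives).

Answer: 1850

Derivation:
Tracking account balances step by step:
Start: payroll=900, travel=500
Event 1 (withdraw 50 from payroll): payroll: 900 - 50 = 850. Balances: payroll=850, travel=500
Event 2 (withdraw 50 from travel): travel: 500 - 50 = 450. Balances: payroll=850, travel=450
Event 3 (deposit 350 to payroll): payroll: 850 + 350 = 1200. Balances: payroll=1200, travel=450
Event 4 (deposit 100 to travel): travel: 450 + 100 = 550. Balances: payroll=1200, travel=550
Event 5 (withdraw 250 from travel): travel: 550 - 250 = 300. Balances: payroll=1200, travel=300
Event 6 (deposit 50 to travel): travel: 300 + 50 = 350. Balances: payroll=1200, travel=350
Event 7 (withdraw 100 from travel): travel: 350 - 100 = 250. Balances: payroll=1200, travel=250
Event 8 (withdraw 200 from travel): travel: 250 - 200 = 50. Balances: payroll=1200, travel=50
Event 9 (deposit 400 to payroll): payroll: 1200 + 400 = 1600. Balances: payroll=1600, travel=50
Event 10 (transfer 100 payroll -> travel): payroll: 1600 - 100 = 1500, travel: 50 + 100 = 150. Balances: payroll=1500, travel=150
Event 11 (deposit 350 to payroll): payroll: 1500 + 350 = 1850. Balances: payroll=1850, travel=150

Final balance of payroll: 1850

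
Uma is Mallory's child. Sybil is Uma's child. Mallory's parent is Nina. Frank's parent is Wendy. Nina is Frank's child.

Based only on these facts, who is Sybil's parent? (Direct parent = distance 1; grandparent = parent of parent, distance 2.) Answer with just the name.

Reconstructing the parent chain from the given facts:
  Wendy -> Frank -> Nina -> Mallory -> Uma -> Sybil
(each arrow means 'parent of the next')
Positions in the chain (0 = top):
  position of Wendy: 0
  position of Frank: 1
  position of Nina: 2
  position of Mallory: 3
  position of Uma: 4
  position of Sybil: 5

Sybil is at position 5; the parent is 1 step up the chain, i.e. position 4: Uma.

Answer: Uma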